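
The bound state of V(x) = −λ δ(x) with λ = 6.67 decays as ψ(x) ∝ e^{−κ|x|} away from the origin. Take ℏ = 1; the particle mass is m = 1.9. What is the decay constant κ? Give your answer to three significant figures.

Integrate −(ℏ²/2m)ψ'' − λδ(x)ψ = Eψ from −ε to +ε: the ψ'' term gives ψ'(0⁺) − ψ'(0⁻) and the δ term gives −(2mλ/ℏ²)ψ(0).
With ψ ∝ e^{−κ|x|} this yields −2κ = −2mλ/ℏ², so κ = mλ/ℏ² = 12.67.

κ = 12.7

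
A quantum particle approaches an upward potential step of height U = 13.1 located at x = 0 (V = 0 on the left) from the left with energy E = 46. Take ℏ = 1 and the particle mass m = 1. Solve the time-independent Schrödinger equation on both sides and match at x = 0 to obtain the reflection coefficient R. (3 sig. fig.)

On each side the TISE gives plane waves with k = √(2m(E − V))/ℏ: k₁ = √(2·1·46) = 9.592, k₂ = √(2·1·32.9) = 8.112.
Continuity of ψ and ψ′ at the step yields the reflection amplitude r = (k₁ − k₂)/(k₁ + k₂) = 0.08360; thus R = |r|² = 0.006988, T = 0.9930.

R = 0.00699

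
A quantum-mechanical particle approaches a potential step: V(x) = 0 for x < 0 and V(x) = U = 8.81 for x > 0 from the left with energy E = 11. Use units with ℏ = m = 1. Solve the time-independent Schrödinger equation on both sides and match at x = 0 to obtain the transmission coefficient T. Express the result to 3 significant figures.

On each side the TISE gives plane waves with k = √(2m(E − V))/ℏ: k₁ = √(2·1·11) = 4.690, k₂ = √(2·1·2.19) = 2.093.
Continuity of ψ and ψ′ at the step yields the reflection amplitude r = (k₁ − k₂)/(k₁ + k₂) = 0.3829; thus R = |r|² = 0.1466, T = 0.8534.

T = 0.853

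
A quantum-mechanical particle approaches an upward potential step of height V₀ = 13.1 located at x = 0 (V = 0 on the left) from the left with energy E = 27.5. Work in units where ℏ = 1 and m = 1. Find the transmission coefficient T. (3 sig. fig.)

T = 0.974

The wavenumbers are k₁ = √(2mE)/ℏ = 7.416 on the left and k₂ = √(2m(E − V₀))/ℏ = 5.367 on the right.
Continuity of ψ and ψ′ at the step yields the reflection amplitude r = (k₁ − k₂)/(k₁ + k₂) = 0.1603; thus R = |r|² = 0.02571, T = 0.9743.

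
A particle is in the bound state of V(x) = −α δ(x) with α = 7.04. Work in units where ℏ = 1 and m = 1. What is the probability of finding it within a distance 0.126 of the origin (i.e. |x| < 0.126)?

P = 0.830

The normalised bound state is ψ = √κ e^{−κ|x|} with κ = mα/ℏ² = 7.040.
P(|x| < d) = ∫_{−d}^{d} κ e^{−2κ|x|} dx = 1 − e^{−2κd} = 1 − e^{−1.774} = 0.8304.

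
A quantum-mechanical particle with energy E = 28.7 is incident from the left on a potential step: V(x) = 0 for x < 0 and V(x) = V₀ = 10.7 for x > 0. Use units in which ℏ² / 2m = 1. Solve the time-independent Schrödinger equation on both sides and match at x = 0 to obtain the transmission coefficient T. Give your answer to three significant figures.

On each side the TISE gives plane waves with k = √(2m(E − V))/ℏ: k₁ = √(2·½·28.7) = 5.357, k₂ = √(2·½·18) = 4.243.
Continuity of ψ and ψ′ at the step yields the reflection amplitude r = (k₁ − k₂)/(k₁ + k₂) = 0.1161; thus R = |r|² = 0.01348, T = 0.9865.

T = 0.987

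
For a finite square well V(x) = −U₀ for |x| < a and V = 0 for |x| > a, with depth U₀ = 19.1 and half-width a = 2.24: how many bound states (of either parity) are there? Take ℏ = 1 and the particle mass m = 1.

N = 9

The dimensionless depth is z₀ = a√(2mU₀)/ℏ = 2.24 × √(38.20) = 13.84.
A new bound state (alternating even/odd) appears each time z₀ passes a multiple of π/2, so N = ⌊2z₀/π⌋ + 1 = ⌊8.814⌋ + 1 = 9.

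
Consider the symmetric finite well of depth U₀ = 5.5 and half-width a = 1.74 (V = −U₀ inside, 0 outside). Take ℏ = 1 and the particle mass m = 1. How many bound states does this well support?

N = 4

Define the well-strength parameter z₀ = (a/ℏ)√(2mU₀) = 1.74 × √(2·1·5.5) = 5.771.
The even/odd transcendental equations gain one root per π/2 in z₀, giving N = 1 + ⌊2z₀/π⌋ = 1 + ⌊3.674⌋ = 4.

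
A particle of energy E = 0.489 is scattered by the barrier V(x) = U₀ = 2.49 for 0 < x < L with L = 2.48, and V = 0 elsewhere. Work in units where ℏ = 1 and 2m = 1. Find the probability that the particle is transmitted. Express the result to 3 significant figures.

E < U₀: inside the barrier ψ ∝ e^{±κx} with κ = √(2m(U₀ − E))/ℏ = 1.415.
κL = 3.508, sinh(κL) = 16.68.
Matching ψ, ψ′ at both faces gives T = [1 + U₀² sinh²(κL) / (4E(U₀ − E))]⁻¹ = 1/441.6 = 0.00226.

T = 0.00226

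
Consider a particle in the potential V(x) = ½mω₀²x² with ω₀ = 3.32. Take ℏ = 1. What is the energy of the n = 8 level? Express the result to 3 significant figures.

E = 28.2

The oscillator eigenvalues are E_n = ℏω₀(n + ½), so E_8 = 3.32 × 8.5 = 28.22.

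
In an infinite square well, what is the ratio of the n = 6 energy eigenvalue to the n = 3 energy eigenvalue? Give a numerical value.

E_n = n²π²ℏ²/(2mL²) so the ratio is n₂²/n₁² = 36/9 = 4.

4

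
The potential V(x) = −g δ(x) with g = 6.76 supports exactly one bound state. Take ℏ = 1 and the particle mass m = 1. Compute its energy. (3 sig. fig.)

E = -22.8

For x ≠ 0 the bound state is ψ ∝ e^{−κ|x|}; integrating the TISE across the delta gives the cusp condition 2κ = 2mg/ℏ², so κ = 6.760.
Then E = −ℏ²κ²/(2m) = −mg²/(2ℏ²) = -22.85.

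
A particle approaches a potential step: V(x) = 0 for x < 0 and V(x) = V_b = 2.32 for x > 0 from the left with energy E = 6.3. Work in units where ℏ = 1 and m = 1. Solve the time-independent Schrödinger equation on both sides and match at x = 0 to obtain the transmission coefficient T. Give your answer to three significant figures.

T = 0.987

The wavenumbers are k₁ = √(2mE)/ℏ = 3.550 on the left and k₂ = √(2m(E − V_b))/ℏ = 2.821 on the right.
Matching ψ and ψ′ at x = 0 gives r = (k₁ − k₂)/(k₁ + k₂), so R = r² = 0.01307 and T = 1 − R = 0.9869.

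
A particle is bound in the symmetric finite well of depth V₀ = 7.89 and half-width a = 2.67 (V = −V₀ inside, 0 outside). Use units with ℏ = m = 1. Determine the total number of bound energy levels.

The dimensionless depth is z₀ = a√(2mV₀)/ℏ = 2.67 × √(15.78) = 10.61.
A new bound state (alternating even/odd) appears each time z₀ passes a multiple of π/2, so N = ⌊2z₀/π⌋ + 1 = ⌊6.752⌋ + 1 = 7.

N = 7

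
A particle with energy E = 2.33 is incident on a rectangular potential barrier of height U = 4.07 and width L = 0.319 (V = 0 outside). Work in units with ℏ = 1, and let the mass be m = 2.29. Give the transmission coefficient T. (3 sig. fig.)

E < U: inside the barrier ψ ∝ e^{±κx} with κ = √(2m(U − E))/ℏ = 2.823.
κL = 0.9005, sinh(κL) = 1.027.
Matching ψ, ψ′ at both faces gives T = [1 + U² sinh²(κL) / (4E(U − E))]⁻¹ = 1/2.078 = 0.481.

T = 0.481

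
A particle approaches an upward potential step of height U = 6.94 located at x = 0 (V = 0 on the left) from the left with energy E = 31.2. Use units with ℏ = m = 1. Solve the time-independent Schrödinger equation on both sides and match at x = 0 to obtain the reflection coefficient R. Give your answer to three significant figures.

R = 0.00395

The wavenumbers are k₁ = √(2mE)/ℏ = 7.899 on the left and k₂ = √(2m(E − U))/ℏ = 6.966 on the right.
Continuity of ψ and ψ′ at the step yields the reflection amplitude r = (k₁ − k₂)/(k₁ + k₂) = 0.06281; thus R = |r|² = 0.003946, T = 0.9961.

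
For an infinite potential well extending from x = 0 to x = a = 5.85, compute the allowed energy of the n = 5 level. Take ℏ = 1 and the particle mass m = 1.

E = 3.60

Requiring ψ(0) = ψ(a) = 0 quantises k = nπ/a, hence E_n = ℏ²k²/2m = n²π²ℏ²/(2ma²).
E_5 = 5² × π² / (2 × 1 × 5.85²) = 3.605.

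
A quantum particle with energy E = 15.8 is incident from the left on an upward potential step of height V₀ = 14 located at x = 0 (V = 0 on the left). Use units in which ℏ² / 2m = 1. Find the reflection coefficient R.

On each side the TISE gives plane waves with k = √(2m(E − V))/ℏ: k₁ = √(2·½·15.8) = 3.975, k₂ = √(2·½·1.8) = 1.342.
Continuity of ψ and ψ′ at the step yields the reflection amplitude r = (k₁ − k₂)/(k₁ + k₂) = 0.4953; thus R = |r|² = 0.2453, T = 0.7547.

R = 0.245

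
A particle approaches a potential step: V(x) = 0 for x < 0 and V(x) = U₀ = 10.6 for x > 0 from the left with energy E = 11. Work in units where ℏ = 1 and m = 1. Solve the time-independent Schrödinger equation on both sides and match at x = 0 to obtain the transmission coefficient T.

T = 0.538

On each side the TISE gives plane waves with k = √(2m(E − V))/ℏ: k₁ = √(2·1·11) = 4.690, k₂ = √(2·1·0.4) = 0.8944.
Matching ψ and ψ′ at x = 0 gives r = (k₁ − k₂)/(k₁ + k₂), so R = r² = 0.4620 and T = 1 − R = 0.5380.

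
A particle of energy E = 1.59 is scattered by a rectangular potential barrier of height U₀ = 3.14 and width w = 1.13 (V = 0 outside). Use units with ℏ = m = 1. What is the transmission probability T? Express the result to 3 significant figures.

E < U₀: inside the barrier ψ ∝ e^{±κx} with κ = √(2m(U₀ − E))/ℏ = 1.761.
κw = 1.990, sinh(κw) = 3.588.
The exact tunnelling result is T⁻¹ = 1 + U₀² sinh²(κw) / [4E(U₀ − E)] = 13.87, so T = 0.0721.

T = 0.0721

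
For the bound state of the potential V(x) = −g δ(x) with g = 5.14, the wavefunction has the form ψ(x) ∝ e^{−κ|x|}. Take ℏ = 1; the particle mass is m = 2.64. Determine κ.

κ = 13.6

Integrating the TISE across x = 0 gives the cusp condition ψ'(0⁺) − ψ'(0⁻) = −(2mg/ℏ²)ψ(0).
With ψ ∝ e^{−κ|x|} this yields −2κ = −2mg/ℏ², so κ = mg/ℏ² = 13.57.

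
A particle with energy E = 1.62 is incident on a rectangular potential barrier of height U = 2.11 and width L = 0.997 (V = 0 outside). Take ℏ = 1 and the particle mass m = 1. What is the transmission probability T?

T = 0.348

Since E < U the interior solution is evanescent with decay constant κ = √(2m(U − E))/ℏ = 0.9899.
κL = 0.9870, sinh(κL) = 1.155.
Matching ψ, ψ′ at both faces gives T = [1 + U² sinh²(κL) / (4E(U − E))]⁻¹ = 1/2.871 = 0.348.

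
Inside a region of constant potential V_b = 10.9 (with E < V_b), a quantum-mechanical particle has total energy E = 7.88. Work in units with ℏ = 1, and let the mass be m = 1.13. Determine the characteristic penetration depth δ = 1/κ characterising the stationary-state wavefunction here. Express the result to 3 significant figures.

δ = 0.383

Since E < V_b the TISE in this region is ψ'' = κ²ψ with κ = √(2m(V_b − E))/ℏ.
κ = √(2 × 1.13 × 3.02) = 2.613. The penetration depth is δ = 1/κ = 0.383.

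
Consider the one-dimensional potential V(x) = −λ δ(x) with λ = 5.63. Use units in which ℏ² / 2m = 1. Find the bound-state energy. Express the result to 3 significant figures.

The bound state is ψ(x) = √κ e^{−κ|x|}. The derivative jump ψ'(0⁺) − ψ'(0⁻) = −(2mλ/ℏ²)ψ(0) fixes κ = mλ/ℏ² = 2.815.
Then E = −ℏ²κ²/(2m) = −mλ²/(2ℏ²) = -7.924.

E = -7.92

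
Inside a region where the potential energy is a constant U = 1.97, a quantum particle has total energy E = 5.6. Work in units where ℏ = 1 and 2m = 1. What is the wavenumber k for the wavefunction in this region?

k = 1.91

With E > U the solution is oscillatory, ψ ∝ e^{±ikx} with k = √(2m(E − U))/ℏ.
k = √(2 × 0.5 × 3.63) = 1.905.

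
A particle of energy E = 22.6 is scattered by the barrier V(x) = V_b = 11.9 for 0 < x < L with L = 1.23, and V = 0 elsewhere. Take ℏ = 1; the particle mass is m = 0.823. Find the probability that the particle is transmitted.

Above the barrier the interior wavenumber is k₂ = √(2m(E − V_b))/ℏ = 4.197, giving phase k₂L = 5.162.
T = [1 + V_b² sin²(k₂L) / (4E(E − V_b))]⁻¹ = 1/1.119 = 0.894.

T = 0.894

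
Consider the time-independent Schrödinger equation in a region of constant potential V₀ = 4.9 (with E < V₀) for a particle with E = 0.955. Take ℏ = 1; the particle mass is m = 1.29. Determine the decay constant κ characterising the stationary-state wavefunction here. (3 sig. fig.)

κ = 3.19

Since E < V₀ the TISE in this region is ψ'' = κ²ψ with κ = √(2m(V₀ − E))/ℏ.
κ = √(2 × 1.29 × 3.945) = 3.190.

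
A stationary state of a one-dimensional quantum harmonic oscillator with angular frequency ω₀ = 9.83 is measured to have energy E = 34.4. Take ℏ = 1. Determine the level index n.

n = 3

Invert E_n = (n + ½)ℏω₀: n = E/ℏω₀ − ½ = 2.999, so n = 3.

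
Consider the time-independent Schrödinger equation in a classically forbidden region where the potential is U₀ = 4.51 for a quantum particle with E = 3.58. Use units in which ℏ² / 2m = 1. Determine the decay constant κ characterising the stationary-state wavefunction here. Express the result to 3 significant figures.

Since E < U₀ the TISE in this region is ψ'' = κ²ψ with κ = √(2m(U₀ − E))/ℏ.
κ = √(2 × 0.5 × 0.93) = 0.9644.

κ = 0.964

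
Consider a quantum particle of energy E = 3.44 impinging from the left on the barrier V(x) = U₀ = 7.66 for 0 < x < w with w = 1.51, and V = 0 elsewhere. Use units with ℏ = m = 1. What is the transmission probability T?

T = 0.000612

E < U₀: inside the barrier ψ ∝ e^{±κx} with κ = √(2m(U₀ − E))/ℏ = 2.905.
κw = 4.387, sinh(κw) = 40.19.
Matching ψ, ψ′ at both faces gives T = [1 + U₀² sinh²(κw) / (4E(U₀ − E))]⁻¹ = 1/1633 = 0.000612.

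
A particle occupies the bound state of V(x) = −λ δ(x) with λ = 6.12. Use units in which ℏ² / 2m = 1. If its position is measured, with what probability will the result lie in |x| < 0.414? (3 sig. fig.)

The normalised bound state is ψ = √κ e^{−κ|x|} with κ = mλ/ℏ² = 3.060.
P(|x| < d) = ∫_{−d}^{d} κ e^{−2κ|x|} dx = 1 − e^{−2κd} = 1 − e^{−2.534} = 0.9206.

P = 0.921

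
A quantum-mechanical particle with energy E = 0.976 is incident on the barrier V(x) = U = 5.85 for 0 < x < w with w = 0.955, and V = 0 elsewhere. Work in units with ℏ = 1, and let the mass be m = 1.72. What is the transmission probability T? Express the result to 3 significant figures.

T = 0.000892

E < U: inside the barrier ψ ∝ e^{±κx} with κ = √(2m(U − E))/ℏ = 4.095.
κw = 3.910, sinh(κw) = 24.95.
Matching ψ, ψ′ at both faces gives T = [1 + U² sinh²(κw) / (4E(U − E))]⁻¹ = 1/1121 = 0.000892.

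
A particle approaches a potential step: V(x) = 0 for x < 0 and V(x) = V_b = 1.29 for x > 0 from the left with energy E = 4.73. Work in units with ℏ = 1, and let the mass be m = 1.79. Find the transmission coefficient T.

T = 0.994

On each side the TISE gives plane waves with k = √(2m(E − V))/ℏ: k₁ = √(2·1.79·4.73) = 4.115, k₂ = √(2·1.79·3.44) = 3.509.
Continuity of ψ and ψ′ at the step yields the reflection amplitude r = (k₁ − k₂)/(k₁ + k₂) = 0.07945; thus R = |r|² = 0.006312, T = 0.9937.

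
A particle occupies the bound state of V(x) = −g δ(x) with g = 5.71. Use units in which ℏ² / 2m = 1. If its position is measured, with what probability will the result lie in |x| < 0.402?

The normalised bound state is ψ = √κ e^{−κ|x|} with κ = mg/ℏ² = 2.855.
P(|x| < d) = ∫_{−d}^{d} κ e^{−2κ|x|} dx = 1 − e^{−2κd} = 1 − e^{−2.295} = 0.8993.

P = 0.899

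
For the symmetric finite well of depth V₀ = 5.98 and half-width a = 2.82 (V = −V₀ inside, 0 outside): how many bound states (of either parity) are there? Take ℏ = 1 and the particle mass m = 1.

N = 7

Define the well-strength parameter z₀ = (a/ℏ)√(2mV₀) = 2.82 × √(2·1·5.98) = 9.752.
The even/odd transcendental equations gain one root per π/2 in z₀, giving N = 1 + ⌊2z₀/π⌋ = 1 + ⌊6.209⌋ = 7.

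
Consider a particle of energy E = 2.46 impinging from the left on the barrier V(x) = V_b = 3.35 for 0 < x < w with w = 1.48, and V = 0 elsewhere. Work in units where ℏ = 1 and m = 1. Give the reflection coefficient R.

R = 0.941

Since E < V_b the interior solution is evanescent with decay constant κ = √(2m(V_b − E))/ℏ = 1.334.
κw = 1.975, sinh(κw) = 3.532.
The exact tunnelling result is T⁻¹ = 1 + V_b² sinh²(κw) / [4E(V_b − E)] = 16.99, so T = 0.0589.
R = 1 − T = 0.941.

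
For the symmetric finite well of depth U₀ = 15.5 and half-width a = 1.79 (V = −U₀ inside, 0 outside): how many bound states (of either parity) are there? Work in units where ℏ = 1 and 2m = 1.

Define the well-strength parameter z₀ = (a/ℏ)√(2mU₀) = 1.79 × √(2·0.5·15.5) = 7.047.
A new bound state (alternating even/odd) appears each time z₀ passes a multiple of π/2, so N = ⌊2z₀/π⌋ + 1 = ⌊4.486⌋ + 1 = 5.

N = 5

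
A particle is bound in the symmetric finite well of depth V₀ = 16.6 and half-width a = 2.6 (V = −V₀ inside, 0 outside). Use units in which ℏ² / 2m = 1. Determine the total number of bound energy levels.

The dimensionless depth is z₀ = a√(2mV₀)/ℏ = 2.6 × √(16.60) = 10.59.
The even/odd transcendental equations gain one root per π/2 in z₀, giving N = 1 + ⌊2z₀/π⌋ = 1 + ⌊6.744⌋ = 7.

N = 7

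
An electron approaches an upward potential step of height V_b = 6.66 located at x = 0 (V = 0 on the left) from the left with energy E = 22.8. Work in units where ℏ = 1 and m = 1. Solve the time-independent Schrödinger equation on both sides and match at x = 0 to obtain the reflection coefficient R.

On each side the TISE gives plane waves with k = √(2m(E − V))/ℏ: k₁ = √(2·1·22.8) = 6.753, k₂ = √(2·1·16.14) = 5.682.
Matching ψ and ψ′ at x = 0 gives r = (k₁ − k₂)/(k₁ + k₂), so R = r² = 0.007422 and T = 1 − R = 0.9926.

R = 0.00742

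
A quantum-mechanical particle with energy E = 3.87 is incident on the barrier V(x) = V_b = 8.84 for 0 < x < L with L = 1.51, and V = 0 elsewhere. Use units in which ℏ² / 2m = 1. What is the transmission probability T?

Since E < V_b the interior solution is evanescent with decay constant κ = √(2m(V_b − E))/ℏ = 2.229.
κL = 3.366, sinh(κL) = 14.47.
Matching ψ, ψ′ at both faces gives T = [1 + V_b² sinh²(κL) / (4E(V_b − E))]⁻¹ = 1/213.6 = 0.00468.

T = 0.00468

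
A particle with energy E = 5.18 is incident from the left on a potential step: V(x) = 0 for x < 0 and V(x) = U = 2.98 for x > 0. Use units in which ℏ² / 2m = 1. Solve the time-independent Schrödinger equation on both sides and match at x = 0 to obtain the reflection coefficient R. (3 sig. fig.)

The wavenumbers are k₁ = √(2mE)/ℏ = 2.276 on the left and k₂ = √(2m(E − U))/ℏ = 1.483 on the right.
Continuity of ψ and ψ′ at the step yields the reflection amplitude r = (k₁ − k₂)/(k₁ + k₂) = 0.2109; thus R = |r|² = 0.04447, T = 0.9555.

R = 0.0445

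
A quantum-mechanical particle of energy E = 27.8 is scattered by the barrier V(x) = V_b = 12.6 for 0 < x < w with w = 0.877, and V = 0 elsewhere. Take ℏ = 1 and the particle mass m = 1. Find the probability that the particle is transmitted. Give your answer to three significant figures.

Above the barrier the interior wavenumber is k₂ = √(2m(E − V_b))/ℏ = 5.514, giving phase k₂w = 4.835.
T = [1 + V_b² sin²(k₂w) / (4E(E − V_b))]⁻¹ = 1/1.093 = 0.915.

T = 0.915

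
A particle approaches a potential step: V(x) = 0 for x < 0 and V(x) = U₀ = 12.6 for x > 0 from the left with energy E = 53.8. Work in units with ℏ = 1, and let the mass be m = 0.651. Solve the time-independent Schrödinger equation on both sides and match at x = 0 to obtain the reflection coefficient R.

On each side the TISE gives plane waves with k = √(2m(E − V))/ℏ: k₁ = √(2·0.651·53.8) = 8.369, k₂ = √(2·0.651·41.2) = 7.324.
Matching ψ and ψ′ at x = 0 gives r = (k₁ − k₂)/(k₁ + k₂), so R = r² = 0.004437 and T = 1 − R = 0.9956.

R = 0.00444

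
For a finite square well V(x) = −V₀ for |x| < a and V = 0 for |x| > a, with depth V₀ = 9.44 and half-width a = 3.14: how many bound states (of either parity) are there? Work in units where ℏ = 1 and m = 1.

N = 9

The dimensionless depth is z₀ = a√(2mV₀)/ℏ = 3.14 × √(18.88) = 13.64.
The even/odd transcendental equations gain one root per π/2 in z₀, giving N = 1 + ⌊2z₀/π⌋ = 1 + ⌊8.686⌋ = 9.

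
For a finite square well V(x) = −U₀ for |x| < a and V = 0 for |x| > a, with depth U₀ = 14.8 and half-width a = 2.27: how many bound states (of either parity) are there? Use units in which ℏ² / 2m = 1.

N = 6

Define the well-strength parameter z₀ = (a/ℏ)√(2mU₀) = 2.27 × √(2·0.5·14.8) = 8.733.
The even/odd transcendental equations gain one root per π/2 in z₀, giving N = 1 + ⌊2z₀/π⌋ = 1 + ⌊5.560⌋ = 6.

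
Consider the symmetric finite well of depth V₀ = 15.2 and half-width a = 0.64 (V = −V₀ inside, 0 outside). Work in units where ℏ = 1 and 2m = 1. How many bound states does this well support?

N = 2

Define the well-strength parameter z₀ = (a/ℏ)√(2mV₀) = 0.64 × √(2·0.5·15.2) = 2.495.
A new bound state (alternating even/odd) appears each time z₀ passes a multiple of π/2, so N = ⌊2z₀/π⌋ + 1 = ⌊1.588⌋ + 1 = 2.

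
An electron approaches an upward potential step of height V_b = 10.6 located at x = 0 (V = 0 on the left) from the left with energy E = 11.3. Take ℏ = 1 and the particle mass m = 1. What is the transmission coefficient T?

T = 0.638

The wavenumbers are k₁ = √(2mE)/ℏ = 4.754 on the left and k₂ = √(2m(E − V_b))/ℏ = 1.183 on the right.
Continuity of ψ and ψ′ at the step yields the reflection amplitude r = (k₁ − k₂)/(k₁ + k₂) = 0.6014; thus R = |r|² = 0.3617, T = 0.6383.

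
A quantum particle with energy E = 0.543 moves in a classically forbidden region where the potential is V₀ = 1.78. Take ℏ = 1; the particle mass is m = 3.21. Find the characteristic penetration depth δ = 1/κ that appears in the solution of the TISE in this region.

Since E < V₀ the TISE in this region is ψ'' = κ²ψ with κ = √(2m(V₀ − E))/ℏ.
κ = √(2 × 3.21 × 1.237) = 2.818. The penetration depth is δ = 1/κ = 0.355.

δ = 0.355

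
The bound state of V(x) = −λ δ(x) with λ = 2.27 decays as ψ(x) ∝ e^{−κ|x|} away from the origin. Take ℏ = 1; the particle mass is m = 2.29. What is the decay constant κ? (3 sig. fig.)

κ = 5.20

Integrating the TISE across x = 0 gives the cusp condition ψ'(0⁺) − ψ'(0⁻) = −(2mλ/ℏ²)ψ(0).
With ψ ∝ e^{−κ|x|} this yields −2κ = −2mλ/ℏ², so κ = mλ/ℏ² = 5.198.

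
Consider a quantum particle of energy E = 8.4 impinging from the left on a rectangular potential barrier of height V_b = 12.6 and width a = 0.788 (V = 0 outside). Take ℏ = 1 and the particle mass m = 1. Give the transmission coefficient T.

T = 0.0363

Since E < V_b the interior solution is evanescent with decay constant κ = √(2m(V_b − E))/ℏ = 2.898.
κa = 2.284, sinh(κa) = 4.856.
Matching ψ, ψ′ at both faces gives T = [1 + V_b² sinh²(κa) / (4E(V_b − E))]⁻¹ = 1/27.53 = 0.0363.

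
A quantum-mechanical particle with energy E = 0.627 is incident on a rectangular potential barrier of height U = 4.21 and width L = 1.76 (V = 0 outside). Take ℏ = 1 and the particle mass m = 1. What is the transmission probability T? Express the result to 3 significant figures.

Since E < U the interior solution is evanescent with decay constant κ = √(2m(U − E))/ℏ = 2.677.
κL = 4.711, sinh(κL) = 55.60.
Matching ψ, ψ′ at both faces gives T = [1 + U² sinh²(κL) / (4E(U − E))]⁻¹ = 1/6098 = 0.000164.

T = 0.000164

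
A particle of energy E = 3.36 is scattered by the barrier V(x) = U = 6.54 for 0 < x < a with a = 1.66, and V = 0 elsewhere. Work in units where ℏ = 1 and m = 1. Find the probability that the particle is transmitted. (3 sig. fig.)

T = 0.000923

E < U: inside the barrier ψ ∝ e^{±κx} with κ = √(2m(U − E))/ℏ = 2.522.
κa = 4.186, sinh(κa) = 32.88.
Matching ψ, ψ′ at both faces gives T = [1 + U² sinh²(κa) / (4E(U − E))]⁻¹ = 1/1083 = 0.000923.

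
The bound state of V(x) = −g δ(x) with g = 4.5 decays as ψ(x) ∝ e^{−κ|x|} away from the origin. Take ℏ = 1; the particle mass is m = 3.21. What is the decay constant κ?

κ = 14.4

Integrating the TISE across x = 0 gives the cusp condition ψ'(0⁺) − ψ'(0⁻) = −(2mg/ℏ²)ψ(0).
With ψ ∝ e^{−κ|x|} this yields −2κ = −2mg/ℏ², so κ = mg/ℏ² = 14.45.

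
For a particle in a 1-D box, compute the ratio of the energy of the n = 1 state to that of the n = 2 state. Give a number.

E_n = n²π²ℏ²/(2mL²) so the ratio is n₂²/n₁² = 1/4 = 0.25.

0.25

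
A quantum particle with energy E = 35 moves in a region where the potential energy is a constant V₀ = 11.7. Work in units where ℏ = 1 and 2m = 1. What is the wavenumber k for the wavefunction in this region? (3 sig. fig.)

k = 4.83

With E > V₀ the solution is oscillatory, ψ ∝ e^{±ikx} with k = √(2m(E − V₀))/ℏ.
k = √(2 × 0.5 × 23.3) = 4.827.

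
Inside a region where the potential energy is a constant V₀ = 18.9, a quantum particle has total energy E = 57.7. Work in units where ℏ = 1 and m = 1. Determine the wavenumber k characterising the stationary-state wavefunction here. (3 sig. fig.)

With E > V₀ the solution is oscillatory, ψ ∝ e^{±ikx} with k = √(2m(E − V₀))/ℏ.
k = √(2 × 1 × 38.8) = 8.809.

k = 8.81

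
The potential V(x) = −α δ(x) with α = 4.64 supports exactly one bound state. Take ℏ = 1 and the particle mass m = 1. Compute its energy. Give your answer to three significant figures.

For x ≠ 0 the bound state is ψ ∝ e^{−κ|x|}; integrating the TISE across the delta gives the cusp condition 2κ = 2mα/ℏ², so κ = 4.640.
Then E = −ℏ²κ²/(2m) = −mα²/(2ℏ²) = -10.76.

E = -10.8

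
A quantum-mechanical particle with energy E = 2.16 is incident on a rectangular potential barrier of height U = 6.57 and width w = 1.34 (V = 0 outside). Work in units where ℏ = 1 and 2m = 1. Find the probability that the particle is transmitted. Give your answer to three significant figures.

Since E < U the interior solution is evanescent with decay constant κ = √(2m(U − E))/ℏ = 2.100.
κw = 2.814, sinh(κw) = 8.308.
Matching ψ, ψ′ at both faces gives T = [1 + U² sinh²(κw) / (4E(U − E))]⁻¹ = 1/79.20 = 0.0126.

T = 0.0126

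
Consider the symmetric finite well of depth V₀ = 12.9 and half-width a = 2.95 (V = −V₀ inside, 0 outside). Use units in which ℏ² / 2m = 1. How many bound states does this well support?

The dimensionless depth is z₀ = a√(2mV₀)/ℏ = 2.95 × √(12.90) = 10.60.
The even/odd transcendental equations gain one root per π/2 in z₀, giving N = 1 + ⌊2z₀/π⌋ = 1 + ⌊6.745⌋ = 7.

N = 7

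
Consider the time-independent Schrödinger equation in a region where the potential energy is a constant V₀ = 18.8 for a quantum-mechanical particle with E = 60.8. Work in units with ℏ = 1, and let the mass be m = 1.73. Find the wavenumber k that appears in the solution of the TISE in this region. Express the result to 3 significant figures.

With E > V₀ the solution is oscillatory, ψ ∝ e^{±ikx} with k = √(2m(E − V₀))/ℏ.
k = √(2 × 1.73 × 42) = 12.05.

k = 12.1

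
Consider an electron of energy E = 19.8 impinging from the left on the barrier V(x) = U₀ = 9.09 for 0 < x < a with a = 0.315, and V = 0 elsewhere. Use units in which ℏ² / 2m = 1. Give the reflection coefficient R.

R = 0.0669

E > U₀: inside the barrier k₂ = √(2m(E − U₀))/ℏ = 3.273, k₂a = 1.031.
Matching at both interfaces gives T⁻¹ = 1 + U₀² sin²(k₂a) / [4E(E − U₀)] = 1.072, hence T = 0.933.
R = 1 − T = 0.0669.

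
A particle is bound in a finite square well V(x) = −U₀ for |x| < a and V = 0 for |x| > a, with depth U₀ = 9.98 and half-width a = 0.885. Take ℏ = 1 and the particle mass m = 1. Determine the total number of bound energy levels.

The dimensionless depth is z₀ = a√(2mU₀)/ℏ = 0.885 × √(19.96) = 3.954.
The even/odd transcendental equations gain one root per π/2 in z₀, giving N = 1 + ⌊2z₀/π⌋ = 1 + ⌊2.517⌋ = 3.

N = 3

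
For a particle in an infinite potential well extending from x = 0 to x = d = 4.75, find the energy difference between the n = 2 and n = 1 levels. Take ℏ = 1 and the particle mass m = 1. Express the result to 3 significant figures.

E_n = n²π²ℏ²/(2md²), so ΔE = (2² − 1²) π²ℏ²/(2md²).
ΔE = 3 × π² / (2 × 1 × 4.75²) = 0.6562.

ΔE = 0.656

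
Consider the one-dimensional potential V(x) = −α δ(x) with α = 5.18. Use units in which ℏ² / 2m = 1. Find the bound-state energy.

For x ≠ 0 the bound state is ψ ∝ e^{−κ|x|}; integrating the TISE across the delta gives the cusp condition 2κ = 2mα/ℏ², so κ = 2.590.
Then E = −ℏ²κ²/(2m) = −mα²/(2ℏ²) = -6.708.

E = -6.71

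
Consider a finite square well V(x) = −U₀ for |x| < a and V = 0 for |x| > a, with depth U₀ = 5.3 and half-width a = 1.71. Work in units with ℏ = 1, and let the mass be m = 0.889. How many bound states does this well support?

Define the well-strength parameter z₀ = (a/ℏ)√(2mU₀) = 1.71 × √(2·0.889·5.3) = 5.249.
The even/odd transcendental equations gain one root per π/2 in z₀, giving N = 1 + ⌊2z₀/π⌋ = 1 + ⌊3.342⌋ = 4.

N = 4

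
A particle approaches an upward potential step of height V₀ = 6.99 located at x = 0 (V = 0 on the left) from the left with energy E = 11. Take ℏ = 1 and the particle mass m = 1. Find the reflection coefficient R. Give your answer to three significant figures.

The wavenumbers are k₁ = √(2mE)/ℏ = 4.690 on the left and k₂ = √(2m(E − V₀))/ℏ = 2.832 on the right.
Matching ψ and ψ′ at x = 0 gives r = (k₁ − k₂)/(k₁ + k₂), so R = r² = 0.06104 and T = 1 − R = 0.9390.

R = 0.0610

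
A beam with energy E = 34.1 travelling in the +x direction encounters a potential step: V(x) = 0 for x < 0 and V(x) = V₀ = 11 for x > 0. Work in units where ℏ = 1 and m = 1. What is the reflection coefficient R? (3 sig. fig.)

On each side the TISE gives plane waves with k = √(2m(E − V))/ℏ: k₁ = √(2·1·34.1) = 8.258, k₂ = √(2·1·23.1) = 6.797.
Matching ψ and ψ′ at x = 0 gives r = (k₁ − k₂)/(k₁ + k₂), so R = r² = 0.009421 and T = 1 − R = 0.9906.

R = 0.00942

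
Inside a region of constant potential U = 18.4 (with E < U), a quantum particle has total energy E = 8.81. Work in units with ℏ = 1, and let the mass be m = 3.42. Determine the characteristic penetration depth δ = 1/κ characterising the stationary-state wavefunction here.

Since E < U the TISE in this region is ψ'' = κ²ψ with κ = √(2m(U − E))/ℏ.
κ = √(2 × 3.42 × 9.59) = 8.099. The penetration depth is δ = 1/κ = 0.123.

δ = 0.123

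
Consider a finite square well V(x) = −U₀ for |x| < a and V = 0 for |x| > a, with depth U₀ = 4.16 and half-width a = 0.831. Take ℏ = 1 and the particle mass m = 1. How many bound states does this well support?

N = 2

The dimensionless depth is z₀ = a√(2mU₀)/ℏ = 0.831 × √(8.320) = 2.397.
The even/odd transcendental equations gain one root per π/2 in z₀, giving N = 1 + ⌊2z₀/π⌋ = 1 + ⌊1.526⌋ = 2.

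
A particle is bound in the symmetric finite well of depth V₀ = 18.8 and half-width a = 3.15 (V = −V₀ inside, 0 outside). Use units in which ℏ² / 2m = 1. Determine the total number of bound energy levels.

Define the well-strength parameter z₀ = (a/ℏ)√(2mV₀) = 3.15 × √(2·0.5·18.8) = 13.66.
The even/odd transcendental equations gain one root per π/2 in z₀, giving N = 1 + ⌊2z₀/π⌋ = 1 + ⌊8.695⌋ = 9.

N = 9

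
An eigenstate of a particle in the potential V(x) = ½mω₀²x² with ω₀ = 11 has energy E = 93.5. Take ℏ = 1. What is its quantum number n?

E_n = ℏω₀(n + ½) ⇒ n = E/(ℏω₀) − ½ = 93.5/11 − 0.5 = 8.000 → n = 8.

n = 8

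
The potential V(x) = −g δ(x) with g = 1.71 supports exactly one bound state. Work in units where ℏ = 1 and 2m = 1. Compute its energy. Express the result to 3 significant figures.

The bound state is ψ(x) = √κ e^{−κ|x|}. The derivative jump ψ'(0⁺) − ψ'(0⁻) = −(2mg/ℏ²)ψ(0) fixes κ = mg/ℏ² = 0.8550.
Then E = −ℏ²κ²/(2m) = −mg²/(2ℏ²) = -0.7310.

E = -0.731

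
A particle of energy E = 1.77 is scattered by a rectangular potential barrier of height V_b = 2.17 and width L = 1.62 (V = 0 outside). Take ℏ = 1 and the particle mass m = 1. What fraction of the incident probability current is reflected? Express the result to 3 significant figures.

R = 0.871

E < V_b: inside the barrier ψ ∝ e^{±κx} with κ = √(2m(V_b − E))/ℏ = 0.8944.
κL = 1.449, sinh(κL) = 2.012.
Matching ψ, ψ′ at both faces gives T = [1 + V_b² sinh²(κL) / (4E(V_b − E))]⁻¹ = 1/7.731 = 0.129.
R = 1 − T = 0.871.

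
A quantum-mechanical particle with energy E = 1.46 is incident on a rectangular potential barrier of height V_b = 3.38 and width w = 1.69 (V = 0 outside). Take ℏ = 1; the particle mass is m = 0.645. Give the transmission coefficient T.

T = 0.0190

E < V_b: inside the barrier ψ ∝ e^{±κx} with κ = √(2m(V_b − E))/ℏ = 1.574.
κw = 2.660, sinh(κw) = 7.111.
The exact tunnelling result is T⁻¹ = 1 + V_b² sinh²(κw) / [4E(V_b − E)] = 52.52, so T = 0.0190.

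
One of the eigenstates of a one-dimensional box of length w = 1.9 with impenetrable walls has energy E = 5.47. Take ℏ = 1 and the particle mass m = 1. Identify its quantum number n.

For an infinite well E_n = n²π²ℏ²/(2mw²), so n = (w/πℏ)√(2mE).
n = (1.9/π) × √(2 × 1 × 5.47) = 2.000 → n = 2.

n = 2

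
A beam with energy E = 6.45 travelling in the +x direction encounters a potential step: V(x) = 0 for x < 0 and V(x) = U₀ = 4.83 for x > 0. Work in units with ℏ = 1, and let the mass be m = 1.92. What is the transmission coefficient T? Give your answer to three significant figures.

T = 0.890

The wavenumbers are k₁ = √(2mE)/ℏ = 4.977 on the left and k₂ = √(2m(E − U₀))/ℏ = 2.494 on the right.
Continuity of ψ and ψ′ at the step yields the reflection amplitude r = (k₁ − k₂)/(k₁ + k₂) = 0.3323; thus R = |r|² = 0.1104, T = 0.8896.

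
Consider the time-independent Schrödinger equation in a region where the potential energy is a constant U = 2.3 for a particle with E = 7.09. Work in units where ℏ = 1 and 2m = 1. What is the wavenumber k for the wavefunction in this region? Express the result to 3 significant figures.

With E > U the solution is oscillatory, ψ ∝ e^{±ikx} with k = √(2m(E − U))/ℏ.
k = √(2 × 0.5 × 4.79) = 2.189.

k = 2.19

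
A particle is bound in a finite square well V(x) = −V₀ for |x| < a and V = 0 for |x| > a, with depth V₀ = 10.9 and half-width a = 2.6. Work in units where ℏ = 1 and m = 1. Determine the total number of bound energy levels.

N = 8

The dimensionless depth is z₀ = a√(2mV₀)/ℏ = 2.6 × √(21.80) = 12.14.
A new bound state (alternating even/odd) appears each time z₀ passes a multiple of π/2, so N = ⌊2z₀/π⌋ + 1 = ⌊7.728⌋ + 1 = 8.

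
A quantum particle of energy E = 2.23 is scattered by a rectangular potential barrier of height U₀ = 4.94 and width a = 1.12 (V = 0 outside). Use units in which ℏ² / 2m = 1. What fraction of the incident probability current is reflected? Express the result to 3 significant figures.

E < U₀: inside the barrier ψ ∝ e^{±κx} with κ = √(2m(U₀ − E))/ℏ = 1.646.
κa = 1.844, sinh(κa) = 3.081.
The exact tunnelling result is T⁻¹ = 1 + U₀² sinh²(κa) / [4E(U₀ − E)] = 10.58, so T = 0.0945.
R = 1 − T = 0.906.

R = 0.906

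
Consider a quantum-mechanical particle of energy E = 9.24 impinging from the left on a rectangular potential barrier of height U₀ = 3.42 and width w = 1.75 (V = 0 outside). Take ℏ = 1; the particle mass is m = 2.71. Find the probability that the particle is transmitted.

E > U₀: inside the barrier k₂ = √(2m(E − U₀))/ℏ = 5.616, k₂w = 9.829.
Matching at both interfaces gives T⁻¹ = 1 + U₀² sin²(k₂w) / [4E(E − U₀)] = 1.008, hence T = 0.992.

T = 0.992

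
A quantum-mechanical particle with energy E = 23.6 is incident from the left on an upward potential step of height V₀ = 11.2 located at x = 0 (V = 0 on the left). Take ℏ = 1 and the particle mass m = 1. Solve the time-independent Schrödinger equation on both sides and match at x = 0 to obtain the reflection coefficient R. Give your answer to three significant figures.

The wavenumbers are k₁ = √(2mE)/ℏ = 6.870 on the left and k₂ = √(2m(E − V₀))/ℏ = 4.980 on the right.
Continuity of ψ and ψ′ at the step yields the reflection amplitude r = (k₁ − k₂)/(k₁ + k₂) = 0.1595; thus R = |r|² = 0.02544, T = 0.9746.

R = 0.0254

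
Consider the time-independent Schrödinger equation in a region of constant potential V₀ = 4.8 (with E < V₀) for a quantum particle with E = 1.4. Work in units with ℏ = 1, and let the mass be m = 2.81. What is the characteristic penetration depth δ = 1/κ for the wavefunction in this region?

δ = 0.229

Since E < V₀ the TISE in this region is ψ'' = κ²ψ with κ = √(2m(V₀ − E))/ℏ.
κ = √(2 × 2.81 × 3.4) = 4.371. The penetration depth is δ = 1/κ = 0.229.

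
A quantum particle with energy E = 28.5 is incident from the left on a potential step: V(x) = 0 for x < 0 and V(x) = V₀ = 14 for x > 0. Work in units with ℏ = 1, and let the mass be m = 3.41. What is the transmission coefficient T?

T = 0.972

The wavenumbers are k₁ = √(2mE)/ℏ = 13.94 on the left and k₂ = √(2m(E − V₀))/ℏ = 9.944 on the right.
Matching ψ and ψ′ at x = 0 gives r = (k₁ − k₂)/(k₁ + k₂), so R = r² = 0.02801 and T = 1 − R = 0.9720.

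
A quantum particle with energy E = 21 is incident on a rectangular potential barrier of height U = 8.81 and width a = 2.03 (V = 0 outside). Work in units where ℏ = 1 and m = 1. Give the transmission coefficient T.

E > U: inside the barrier k₂ = √(2m(E − U))/ℏ = 4.938, k₂a = 10.02.
Matching at both interfaces gives T⁻¹ = 1 + U² sin²(k₂a) / [4E(E − U)] = 1.024, hence T = 0.976.

T = 0.976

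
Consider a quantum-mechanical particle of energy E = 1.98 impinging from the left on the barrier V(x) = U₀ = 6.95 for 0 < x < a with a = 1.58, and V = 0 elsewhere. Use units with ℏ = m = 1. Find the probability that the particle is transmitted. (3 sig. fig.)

T = 0.000154

E < U₀: inside the barrier ψ ∝ e^{±κx} with κ = √(2m(U₀ − E))/ℏ = 3.153.
κa = 4.981, sinh(κa) = 72.83.
Matching ψ, ψ′ at both faces gives T = [1 + U₀² sinh²(κa) / (4E(U₀ − E))]⁻¹ = 1/6511 = 0.000154.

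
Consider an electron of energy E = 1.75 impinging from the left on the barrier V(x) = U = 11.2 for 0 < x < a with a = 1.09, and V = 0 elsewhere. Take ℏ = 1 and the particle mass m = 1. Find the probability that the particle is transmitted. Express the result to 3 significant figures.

T = 0.000162

E < U: inside the barrier ψ ∝ e^{±κx} with κ = √(2m(U − E))/ℏ = 4.347.
κa = 4.739, sinh(κa) = 57.14.
The exact tunnelling result is T⁻¹ = 1 + U² sinh²(κa) / [4E(U − E)] = 6192, so T = 0.000162.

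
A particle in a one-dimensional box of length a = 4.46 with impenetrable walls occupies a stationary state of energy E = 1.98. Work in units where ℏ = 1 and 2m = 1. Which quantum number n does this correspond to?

From E_n = n²π²ℏ²/(2ma²) invert to n = √(2ma²E)/(πℏ).
n = (4.46/π) × √(2 × 0.5 × 1.98) = 1.998 → n = 2.

n = 2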